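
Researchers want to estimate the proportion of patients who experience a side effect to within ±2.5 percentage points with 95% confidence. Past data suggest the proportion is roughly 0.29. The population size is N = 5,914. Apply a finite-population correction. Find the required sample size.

1043

For a proportion with margin E = 0.025 at 95% confidence, z = 1.960.
n = p̂(1−p̂)(z/E)² = 0.29 × 0.71 × (1.960/0.025)² = 1265.58 — call this n₀.
Finite-population correction with N = 5,914: n = n₀ / (1 + (n₀−1)/N) = 1265.58 / 1.214 = 1042.49
Round up: n = 1043.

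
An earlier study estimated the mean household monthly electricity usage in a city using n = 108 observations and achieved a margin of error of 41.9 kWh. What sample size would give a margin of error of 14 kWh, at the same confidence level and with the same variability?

968

Margin of error scales as 1/√n, so n₂ = n₁·(E₁/E₂)².
n₂ = 108 × (41.9/14)² = 108 × 8.957 = 967.36
Round up: n₂ = 968.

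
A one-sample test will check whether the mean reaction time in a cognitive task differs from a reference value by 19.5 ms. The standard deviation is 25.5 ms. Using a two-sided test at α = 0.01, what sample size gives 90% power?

For a one-sample z-test, n = ((z_{α/2} + z_β)·σ/δ)².
z_{α/2} = 2.576 (two-sided α = 0.01); z_β = 1.282 (power 90% → β = 0.1).
n = (3.858 × 25.5 / 19.5)² = 25.45
Round up: n = 26.

26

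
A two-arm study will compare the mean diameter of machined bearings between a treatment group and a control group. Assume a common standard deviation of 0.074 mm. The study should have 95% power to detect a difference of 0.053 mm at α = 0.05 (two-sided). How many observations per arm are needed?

51 per group

For two equal groups, n per group = 2·((z_{α/2} + z_β)·σ/δ)².
z_{α/2} = 1.960; z_β = 1.645 (power 95%).
n = 2 × (3.605 × 0.074 / 0.053)² = 2 × 25.34 = 50.68
Round up: n = 51 per group.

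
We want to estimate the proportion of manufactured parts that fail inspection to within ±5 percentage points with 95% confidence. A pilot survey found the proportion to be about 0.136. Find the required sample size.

181

For a proportion with margin E = 0.05 at 95% confidence, z = 1.960.
n = p̂(1−p̂)(z/E)² = 0.136 × 0.864 × (1.960/0.05)² = 180.56
Round up: n = 181.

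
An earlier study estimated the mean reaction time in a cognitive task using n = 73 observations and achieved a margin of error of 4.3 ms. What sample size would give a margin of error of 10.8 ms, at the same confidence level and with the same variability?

Margin of error scales as 1/√n, so n₂ = n₁·(E₁/E₂)².
n₂ = 73 × (4.3/10.8)² = 73 × 0.1585 = 11.57
Round up: n₂ = 12.

12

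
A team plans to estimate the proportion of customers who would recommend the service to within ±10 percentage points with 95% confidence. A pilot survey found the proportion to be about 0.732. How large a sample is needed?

76

For a proportion with margin E = 0.1 at 95% confidence, z = 1.960.
n = p̂(1−p̂)(z/E)² = 0.732 × 0.268 × (1.960/0.1)² = 75.36
Round up: n = 76.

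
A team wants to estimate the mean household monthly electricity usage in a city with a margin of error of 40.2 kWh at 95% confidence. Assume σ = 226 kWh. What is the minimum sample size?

For a mean, the margin of error is E = z·σ/√n, so n = (zσ/E)².
At 95% confidence, z = 1.960.
n = (1.960 × 226 / 40.2)² = 121.42
Round up: n = 122.

n = 122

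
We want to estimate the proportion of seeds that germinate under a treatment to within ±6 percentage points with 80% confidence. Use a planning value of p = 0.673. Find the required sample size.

For a proportion with margin E = 0.06 at 80% confidence, z = 1.282.
n = p̂(1−p̂)(z/E)² = 0.673 × 0.327 × (1.282/0.06)² = 100.47
Round up: n = 101.

n = 101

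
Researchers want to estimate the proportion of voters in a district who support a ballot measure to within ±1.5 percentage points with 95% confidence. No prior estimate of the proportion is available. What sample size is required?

For a proportion with margin E = 0.015 at 95% confidence, z = 1.960.
With no prior estimate, use p = 0.5, which maximizes p(1−p) at 0.25.
n = 0.25 × (z/E)² = 0.25 × (1.960/0.015)² = 4268.44
Round up: n = 4269.

n = 4269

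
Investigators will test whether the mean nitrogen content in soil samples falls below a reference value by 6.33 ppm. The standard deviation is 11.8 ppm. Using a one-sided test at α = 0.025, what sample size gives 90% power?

For a one-sample z-test, n = ((z_α + z_β)·σ/δ)².
z_α = 1.960 (one-sided α = 0.025); z_β = 1.282 (power 90% → β = 0.1).
n = (3.242 × 11.8 / 6.33)² = 36.52
Round up: n = 37.

37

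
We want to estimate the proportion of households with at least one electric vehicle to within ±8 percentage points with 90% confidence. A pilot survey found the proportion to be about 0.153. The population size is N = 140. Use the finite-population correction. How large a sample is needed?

n = 40

For a proportion with margin E = 0.08 at 90% confidence, z = 1.645.
n = p̂(1−p̂)(z/E)² = 0.153 × 0.847 × (1.645/0.08)² = 54.79 — call this n₀.
Finite-population correction with N = 140: n = n₀ / (1 + (n₀−1)/N) = 54.79 / 1.384 = 39.59
Round up: n = 40.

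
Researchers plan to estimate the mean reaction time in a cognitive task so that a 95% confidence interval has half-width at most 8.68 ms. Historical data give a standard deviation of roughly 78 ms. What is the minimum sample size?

For a mean, the margin of error is E = z·σ/√n, so n = (zσ/E)².
At 95% confidence, z = 1.960.
n = (1.960 × 78 / 8.68)² = 310.21
Round up: n = 311.

311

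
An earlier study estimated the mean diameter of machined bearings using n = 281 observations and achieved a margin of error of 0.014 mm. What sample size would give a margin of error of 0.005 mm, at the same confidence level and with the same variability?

Margin of error scales as 1/√n, so n₂ = n₁·(E₁/E₂)².
n₂ = 281 × (0.014/0.005)² = 281 × 7.84 = 2203.04
Round up: n₂ = 2204.

n = 2204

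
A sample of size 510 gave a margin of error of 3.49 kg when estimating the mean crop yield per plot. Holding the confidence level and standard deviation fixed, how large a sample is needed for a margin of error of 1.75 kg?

Margin of error scales as 1/√n, so n₂ = n₁·(E₁/E₂)².
n₂ = 510 × (3.49/1.75)² = 510 × 3.977 = 2028.27
Round up: n₂ = 2029.

2029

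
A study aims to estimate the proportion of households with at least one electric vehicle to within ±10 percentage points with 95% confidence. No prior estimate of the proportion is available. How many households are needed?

For a proportion with margin E = 0.1 at 95% confidence, z = 1.960.
With no prior estimate, use p = 0.5, which maximizes p(1−p) at 0.25.
n = 0.25 × (z/E)² = 0.25 × (1.960/0.1)² = 96.04
Round up: n = 97.

n = 97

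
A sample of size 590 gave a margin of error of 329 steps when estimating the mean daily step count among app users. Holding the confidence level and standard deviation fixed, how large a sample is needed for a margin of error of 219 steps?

1332

Margin of error scales as 1/√n, so n₂ = n₁·(E₁/E₂)².
n₂ = 590 × (329/219)² = 590 × 2.257 = 1331.63
Round up: n₂ = 1332.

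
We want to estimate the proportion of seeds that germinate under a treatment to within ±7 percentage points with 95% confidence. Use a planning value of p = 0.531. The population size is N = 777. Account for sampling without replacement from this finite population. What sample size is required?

For a proportion with margin E = 0.07 at 95% confidence, z = 1.960.
n = p̂(1−p̂)(z/E)² = 0.531 × 0.469 × (1.960/0.07)² = 195.25 — call this n₀.
Finite-population correction with N = 777: n = n₀ / (1 + (n₀−1)/N) = 195.25 / 1.25 = 156.20
Round up: n = 157.

157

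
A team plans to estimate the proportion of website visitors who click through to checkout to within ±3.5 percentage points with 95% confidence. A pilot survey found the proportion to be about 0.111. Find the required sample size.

310

For a proportion with margin E = 0.035 at 95% confidence, z = 1.960.
n = p̂(1−p̂)(z/E)² = 0.111 × 0.889 × (1.960/0.035)² = 309.46
Round up: n = 310.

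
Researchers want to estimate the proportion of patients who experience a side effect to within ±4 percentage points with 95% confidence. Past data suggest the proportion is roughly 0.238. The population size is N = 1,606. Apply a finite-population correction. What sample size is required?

343

For a proportion with margin E = 0.04 at 95% confidence, z = 1.960.
n = p̂(1−p̂)(z/E)² = 0.238 × 0.762 × (1.960/0.04)² = 435.44 — call this n₀.
Finite-population correction with N = 1,606: n = n₀ / (1 + (n₀−1)/N) = 435.44 / 1.271 = 342.60
Round up: n = 343.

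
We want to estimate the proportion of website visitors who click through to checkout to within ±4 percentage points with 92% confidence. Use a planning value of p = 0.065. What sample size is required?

For a proportion with margin E = 0.04 at 92% confidence, z = 1.751.
n = p̂(1−p̂)(z/E)² = 0.065 × 0.935 × (1.751/0.04)² = 116.46
Round up: n = 117.

117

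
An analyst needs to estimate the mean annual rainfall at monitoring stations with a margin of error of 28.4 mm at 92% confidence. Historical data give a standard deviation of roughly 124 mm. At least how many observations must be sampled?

59

For a mean, the margin of error is E = z·σ/√n, so n = (zσ/E)².
At 92% confidence, z = 1.751.
n = (1.751 × 124 / 28.4)² = 58.45
Round up: n = 59.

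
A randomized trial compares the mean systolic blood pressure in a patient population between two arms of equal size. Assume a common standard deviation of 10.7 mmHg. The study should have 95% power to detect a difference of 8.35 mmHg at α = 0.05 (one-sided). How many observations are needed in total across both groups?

72 total

For two equal groups, n per group = 2·((z_α + z_β)·σ/δ)².
z_α = 1.645; z_β = 1.645 (power 95%).
n = 2 × (3.290 × 10.7 / 8.35)² = 2 × 17.77 = 35.54
Round up: n = 36 per group.
Total across both groups: 2 × 36 = 72.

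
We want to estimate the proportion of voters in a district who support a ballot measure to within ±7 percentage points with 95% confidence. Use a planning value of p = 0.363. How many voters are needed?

For a proportion with margin E = 0.07 at 95% confidence, z = 1.960.
n = p̂(1−p̂)(z/E)² = 0.363 × 0.637 × (1.960/0.07)² = 181.29
Round up: n = 182.

n = 182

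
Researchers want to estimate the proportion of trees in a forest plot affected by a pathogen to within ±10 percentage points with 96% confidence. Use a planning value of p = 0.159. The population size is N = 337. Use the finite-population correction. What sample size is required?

49

For a proportion with margin E = 0.1 at 96% confidence, z = 2.054.
n = p̂(1−p̂)(z/E)² = 0.159 × 0.841 × (2.054/0.1)² = 56.41 — call this n₀.
Finite-population correction with N = 337: n = n₀ / (1 + (n₀−1)/N) = 56.41 / 1.164 = 48.46
Round up: n = 49.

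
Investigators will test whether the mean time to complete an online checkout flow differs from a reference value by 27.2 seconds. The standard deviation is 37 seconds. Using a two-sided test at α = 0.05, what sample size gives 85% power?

For a one-sample z-test, n = ((z_{α/2} + z_β)·σ/δ)².
z_{α/2} = 1.960 (two-sided α = 0.05); z_β = 1.036 (power 85% → β = 0.15).
n = (2.996 × 37 / 27.2)² = 16.61
Round up: n = 17.

17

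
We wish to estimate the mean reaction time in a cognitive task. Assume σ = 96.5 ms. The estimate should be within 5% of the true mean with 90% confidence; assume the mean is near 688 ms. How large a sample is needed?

For a mean, the margin of error is E = z·σ/√n, so n = (zσ/E)².
At 90% confidence, z = 1.645.
E = 5% of 688 = 34.4 ms.
n = (1.645 × 96.5 / 34.4)² = 21.29
Round up: n = 22.

n = 22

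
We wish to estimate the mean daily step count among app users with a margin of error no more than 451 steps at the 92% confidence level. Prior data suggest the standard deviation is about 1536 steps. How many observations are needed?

n = 36

For a mean, the margin of error is E = z·σ/√n, so n = (zσ/E)².
At 92% confidence, z = 1.751.
n = (1.751 × 1536 / 451)² = 35.56
Round up: n = 36.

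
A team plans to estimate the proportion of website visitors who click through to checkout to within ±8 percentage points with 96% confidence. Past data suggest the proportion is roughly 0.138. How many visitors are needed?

n = 79

For a proportion with margin E = 0.08 at 96% confidence, z = 2.054.
n = p̂(1−p̂)(z/E)² = 0.138 × 0.862 × (2.054/0.08)² = 78.42
Round up: n = 79.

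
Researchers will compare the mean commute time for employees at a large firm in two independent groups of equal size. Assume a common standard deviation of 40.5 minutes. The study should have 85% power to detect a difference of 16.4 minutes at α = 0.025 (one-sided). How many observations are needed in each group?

For two equal groups, n per group = 2·((z_α + z_β)·σ/δ)².
z_α = 1.960; z_β = 1.036 (power 85%).
n = 2 × (2.996 × 40.5 / 16.4)² = 2 × 54.74 = 109.48
Round up: n = 110 per group.

110 per group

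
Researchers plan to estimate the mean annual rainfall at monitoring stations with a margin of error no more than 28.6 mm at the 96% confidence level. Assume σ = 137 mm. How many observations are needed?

n = 97

For a mean, the margin of error is E = z·σ/√n, so n = (zσ/E)².
At 96% confidence, z = 2.054.
n = (2.054 × 137 / 28.6)² = 96.81
Round up: n = 97.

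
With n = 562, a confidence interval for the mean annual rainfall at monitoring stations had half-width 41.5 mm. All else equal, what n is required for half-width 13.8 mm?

Margin of error scales as 1/√n, so n₂ = n₁·(E₁/E₂)².
n₂ = 562 × (41.5/13.8)² = 562 × 9.044 = 5082.73
Round up: n₂ = 5083.

5083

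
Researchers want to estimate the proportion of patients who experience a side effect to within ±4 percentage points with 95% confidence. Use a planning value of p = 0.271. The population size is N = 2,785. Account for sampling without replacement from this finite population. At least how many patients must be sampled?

406

For a proportion with margin E = 0.04 at 95% confidence, z = 1.960.
n = p̂(1−p̂)(z/E)² = 0.271 × 0.729 × (1.960/0.04)² = 474.34 — call this n₀.
Finite-population correction with N = 2,785: n = n₀ / (1 + (n₀−1)/N) = 474.34 / 1.17 = 405.42
Round up: n = 406.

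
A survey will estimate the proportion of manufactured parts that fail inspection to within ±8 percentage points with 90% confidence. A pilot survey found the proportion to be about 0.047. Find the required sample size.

For a proportion with margin E = 0.08 at 90% confidence, z = 1.645.
n = p̂(1−p̂)(z/E)² = 0.047 × 0.953 × (1.645/0.08)² = 18.94
Round up: n = 19.

n = 19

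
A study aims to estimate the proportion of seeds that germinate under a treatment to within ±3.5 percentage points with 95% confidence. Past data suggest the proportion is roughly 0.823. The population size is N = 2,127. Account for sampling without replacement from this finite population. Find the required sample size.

377

For a proportion with margin E = 0.035 at 95% confidence, z = 1.960.
n = p̂(1−p̂)(z/E)² = 0.823 × 0.177 × (1.960/0.035)² = 456.82 — call this n₀.
Finite-population correction with N = 2,127: n = n₀ / (1 + (n₀−1)/N) = 456.82 / 1.214 = 376.29
Round up: n = 377.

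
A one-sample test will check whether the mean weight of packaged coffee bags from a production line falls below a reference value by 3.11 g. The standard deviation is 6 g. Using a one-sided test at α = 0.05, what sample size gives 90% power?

For a one-sample z-test, n = ((z_α + z_β)·σ/δ)².
z_α = 1.645 (one-sided α = 0.05); z_β = 1.282 (power 90% → β = 0.1).
n = (2.927 × 6 / 3.11)² = 31.89
Round up: n = 32.

n = 32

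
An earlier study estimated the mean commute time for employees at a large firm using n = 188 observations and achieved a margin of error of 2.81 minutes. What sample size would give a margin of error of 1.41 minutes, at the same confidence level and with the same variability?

747

Margin of error scales as 1/√n, so n₂ = n₁·(E₁/E₂)².
n₂ = 188 × (2.81/1.41)² = 188 × 3.972 = 746.74
Round up: n₂ = 747.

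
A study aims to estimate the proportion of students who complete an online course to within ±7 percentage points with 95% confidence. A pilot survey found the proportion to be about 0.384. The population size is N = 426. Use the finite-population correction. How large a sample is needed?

n = 130

For a proportion with margin E = 0.07 at 95% confidence, z = 1.960.
n = p̂(1−p̂)(z/E)² = 0.384 × 0.616 × (1.960/0.07)² = 185.45 — call this n₀.
Finite-population correction with N = 426: n = n₀ / (1 + (n₀−1)/N) = 185.45 / 1.433 = 129.41
Round up: n = 130.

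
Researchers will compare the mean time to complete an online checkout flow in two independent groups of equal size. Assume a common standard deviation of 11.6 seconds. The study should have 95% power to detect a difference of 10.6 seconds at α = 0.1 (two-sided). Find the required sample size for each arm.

For two equal groups, n per group = 2·((z_{α/2} + z_β)·σ/δ)².
z_{α/2} = 1.645; z_β = 1.645 (power 95%).
n = 2 × (3.290 × 11.6 / 10.6)² = 2 × 12.96 = 25.92
Round up: n = 26 per group.

26 per group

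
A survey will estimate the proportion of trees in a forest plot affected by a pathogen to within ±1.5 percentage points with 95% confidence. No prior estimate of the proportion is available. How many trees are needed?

4269

For a proportion with margin E = 0.015 at 95% confidence, z = 1.960.
With no prior estimate, use p = 0.5, which maximizes p(1−p) at 0.25.
n = 0.25 × (z/E)² = 0.25 × (1.960/0.015)² = 4268.44
Round up: n = 4269.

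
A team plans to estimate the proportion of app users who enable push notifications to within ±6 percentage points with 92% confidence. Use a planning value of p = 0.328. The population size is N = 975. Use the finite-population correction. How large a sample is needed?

158

For a proportion with margin E = 0.06 at 92% confidence, z = 1.751.
n = p̂(1−p̂)(z/E)² = 0.328 × 0.672 × (1.751/0.06)² = 187.72 — call this n₀.
Finite-population correction with N = 975: n = n₀ / (1 + (n₀−1)/N) = 187.72 / 1.192 = 157.48
Round up: n = 158.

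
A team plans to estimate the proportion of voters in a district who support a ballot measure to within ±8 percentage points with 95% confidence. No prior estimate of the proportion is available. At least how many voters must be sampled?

For a proportion with margin E = 0.08 at 95% confidence, z = 1.960.
With no prior estimate, use p = 0.5, which maximizes p(1−p) at 0.25.
n = 0.25 × (z/E)² = 0.25 × (1.960/0.08)² = 150.06
Round up: n = 151.

151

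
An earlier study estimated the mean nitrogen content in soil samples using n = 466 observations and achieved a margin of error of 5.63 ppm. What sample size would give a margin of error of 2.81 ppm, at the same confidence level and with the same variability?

Margin of error scales as 1/√n, so n₂ = n₁·(E₁/E₂)².
n₂ = 466 × (5.63/2.81)² = 466 × 4.014 = 1870.52
Round up: n₂ = 1871.

1871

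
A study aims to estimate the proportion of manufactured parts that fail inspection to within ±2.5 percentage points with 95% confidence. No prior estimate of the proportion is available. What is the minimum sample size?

1537

For a proportion with margin E = 0.025 at 95% confidence, z = 1.960.
With no prior estimate, use p = 0.5, which maximizes p(1−p) at 0.25.
n = 0.25 × (z/E)² = 0.25 × (1.960/0.025)² = 1536.64
Round up: n = 1537.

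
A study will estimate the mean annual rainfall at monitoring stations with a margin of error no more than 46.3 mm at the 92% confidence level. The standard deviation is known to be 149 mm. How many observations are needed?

For a mean, the margin of error is E = z·σ/√n, so n = (zσ/E)².
At 92% confidence, z = 1.751.
n = (1.751 × 149 / 46.3)² = 31.75
Round up: n = 32.

32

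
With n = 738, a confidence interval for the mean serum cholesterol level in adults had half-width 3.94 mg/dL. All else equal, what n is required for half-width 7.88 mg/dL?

Margin of error scales as 1/√n, so n₂ = n₁·(E₁/E₂)².
n₂ = 738 × (3.94/7.88)² = 738 × 0.25 = 184.50
Round up: n₂ = 185.

185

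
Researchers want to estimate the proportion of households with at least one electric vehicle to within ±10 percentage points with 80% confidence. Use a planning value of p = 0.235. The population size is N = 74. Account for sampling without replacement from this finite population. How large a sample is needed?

For a proportion with margin E = 0.1 at 80% confidence, z = 1.282.
n = p̂(1−p̂)(z/E)² = 0.235 × 0.765 × (1.282/0.1)² = 29.55 — call this n₀.
Finite-population correction with N = 74: n = n₀ / (1 + (n₀−1)/N) = 29.55 / 1.386 = 21.32
Round up: n = 22.

22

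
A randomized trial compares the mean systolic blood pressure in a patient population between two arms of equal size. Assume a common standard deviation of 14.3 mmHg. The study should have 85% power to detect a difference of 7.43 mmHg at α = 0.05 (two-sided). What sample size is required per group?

67 per group

For two equal groups, n per group = 2·((z_{α/2} + z_β)·σ/δ)².
z_{α/2} = 1.960; z_β = 1.036 (power 85%).
n = 2 × (2.996 × 14.3 / 7.43)² = 2 × 33.25 = 66.50
Round up: n = 67 per group.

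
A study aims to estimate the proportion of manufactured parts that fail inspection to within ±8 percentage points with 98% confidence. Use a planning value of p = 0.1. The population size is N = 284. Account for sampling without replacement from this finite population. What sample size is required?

For a proportion with margin E = 0.08 at 98% confidence, z = 2.326.
n = p̂(1−p̂)(z/E)² = 0.1 × 0.9 × (2.326/0.08)² = 76.08 — call this n₀.
Finite-population correction with N = 284: n = n₀ / (1 + (n₀−1)/N) = 76.08 / 1.264 = 60.19
Round up: n = 61.

61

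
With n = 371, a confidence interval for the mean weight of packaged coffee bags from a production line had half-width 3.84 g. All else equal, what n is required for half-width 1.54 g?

Margin of error scales as 1/√n, so n₂ = n₁·(E₁/E₂)².
n₂ = 371 × (3.84/1.54)² = 371 × 6.218 = 2306.88
Round up: n₂ = 2307.

n = 2307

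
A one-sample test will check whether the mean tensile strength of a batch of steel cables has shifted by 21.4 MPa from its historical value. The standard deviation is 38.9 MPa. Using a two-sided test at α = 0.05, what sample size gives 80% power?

For a one-sample z-test, n = ((z_{α/2} + z_β)·σ/δ)².
z_{α/2} = 1.960 (two-sided α = 0.05); z_β = 0.842 (power 80% → β = 0.2).
n = (2.802 × 38.9 / 21.4)² = 25.94
Round up: n = 26.

n = 26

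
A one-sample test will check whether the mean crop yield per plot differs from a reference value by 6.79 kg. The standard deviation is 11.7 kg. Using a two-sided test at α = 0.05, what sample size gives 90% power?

32

For a one-sample z-test, n = ((z_{α/2} + z_β)·σ/δ)².
z_{α/2} = 1.960 (two-sided α = 0.05); z_β = 1.282 (power 90% → β = 0.1).
n = (3.242 × 11.7 / 6.79)² = 31.21
Round up: n = 32.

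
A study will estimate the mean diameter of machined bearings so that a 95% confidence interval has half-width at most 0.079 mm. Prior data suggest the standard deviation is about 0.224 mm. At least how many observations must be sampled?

31

For a mean, the margin of error is E = z·σ/√n, so n = (zσ/E)².
At 95% confidence, z = 1.960.
n = (1.960 × 0.224 / 0.079)² = 30.89
Round up: n = 31.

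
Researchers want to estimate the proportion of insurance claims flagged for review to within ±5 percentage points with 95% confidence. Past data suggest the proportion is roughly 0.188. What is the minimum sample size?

n = 235

For a proportion with margin E = 0.05 at 95% confidence, z = 1.960.
n = p̂(1−p̂)(z/E)² = 0.188 × 0.812 × (1.960/0.05)² = 234.58
Round up: n = 235.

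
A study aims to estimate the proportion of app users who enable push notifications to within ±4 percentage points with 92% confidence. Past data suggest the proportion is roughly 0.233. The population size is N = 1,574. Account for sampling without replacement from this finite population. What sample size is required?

282

For a proportion with margin E = 0.04 at 92% confidence, z = 1.751.
n = p̂(1−p̂)(z/E)² = 0.233 × 0.767 × (1.751/0.04)² = 342.46 — call this n₀.
Finite-population correction with N = 1,574: n = n₀ / (1 + (n₀−1)/N) = 342.46 / 1.217 = 281.40
Round up: n = 282.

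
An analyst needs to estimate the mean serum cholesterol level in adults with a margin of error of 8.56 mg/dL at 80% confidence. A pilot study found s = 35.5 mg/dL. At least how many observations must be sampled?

For a mean, the margin of error is E = z·σ/√n, so n = (zσ/E)².
At 80% confidence, z = 1.282.
n = (1.282 × 35.5 / 8.56)² = 28.27
Round up: n = 29.

29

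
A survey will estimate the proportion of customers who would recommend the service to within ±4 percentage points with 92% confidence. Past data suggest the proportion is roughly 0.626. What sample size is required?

For a proportion with margin E = 0.04 at 92% confidence, z = 1.751.
n = p̂(1−p̂)(z/E)² = 0.626 × 0.374 × (1.751/0.04)² = 448.64
Round up: n = 449.

449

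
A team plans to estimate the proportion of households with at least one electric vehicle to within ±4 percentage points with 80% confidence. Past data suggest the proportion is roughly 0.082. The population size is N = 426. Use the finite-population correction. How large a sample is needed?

For a proportion with margin E = 0.04 at 80% confidence, z = 1.282.
n = p̂(1−p̂)(z/E)² = 0.082 × 0.918 × (1.282/0.04)² = 77.32 — call this n₀.
Finite-population correction with N = 426: n = n₀ / (1 + (n₀−1)/N) = 77.32 / 1.179 = 65.58
Round up: n = 66.

66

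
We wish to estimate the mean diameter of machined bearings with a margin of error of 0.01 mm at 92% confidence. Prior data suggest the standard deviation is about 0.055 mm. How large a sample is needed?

n = 93

For a mean, the margin of error is E = z·σ/√n, so n = (zσ/E)².
At 92% confidence, z = 1.751.
n = (1.751 × 0.055 / 0.01)² = 92.75
Round up: n = 93.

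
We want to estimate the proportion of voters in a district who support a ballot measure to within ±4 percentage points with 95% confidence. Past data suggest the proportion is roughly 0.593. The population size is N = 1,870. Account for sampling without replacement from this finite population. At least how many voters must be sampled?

443

For a proportion with margin E = 0.04 at 95% confidence, z = 1.960.
n = p̂(1−p̂)(z/E)² = 0.593 × 0.407 × (1.960/0.04)² = 579.48 — call this n₀.
Finite-population correction with N = 1,870: n = n₀ / (1 + (n₀−1)/N) = 579.48 / 1.309 = 442.69
Round up: n = 443.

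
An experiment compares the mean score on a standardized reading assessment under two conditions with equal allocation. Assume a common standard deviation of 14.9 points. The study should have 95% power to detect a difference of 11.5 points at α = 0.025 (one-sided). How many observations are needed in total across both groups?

For two equal groups, n per group = 2·((z_α + z_β)·σ/δ)².
z_α = 1.960; z_β = 1.645 (power 95%).
n = 2 × (3.605 × 14.9 / 11.5)² = 2 × 21.82 = 43.64
Round up: n = 44 per group.
Total across both groups: 2 × 44 = 88.

88 total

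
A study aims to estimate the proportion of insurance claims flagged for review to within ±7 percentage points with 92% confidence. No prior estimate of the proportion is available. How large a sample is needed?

n = 157

For a proportion with margin E = 0.07 at 92% confidence, z = 1.751.
With no prior estimate, use p = 0.5, which maximizes p(1−p) at 0.25.
n = 0.25 × (z/E)² = 0.25 × (1.751/0.07)² = 156.43
Round up: n = 157.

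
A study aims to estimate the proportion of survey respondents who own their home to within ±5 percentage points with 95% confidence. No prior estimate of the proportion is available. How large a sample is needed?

For a proportion with margin E = 0.05 at 95% confidence, z = 1.960.
With no prior estimate, use p = 0.5, which maximizes p(1−p) at 0.25.
n = 0.25 × (z/E)² = 0.25 × (1.960/0.05)² = 384.16
Round up: n = 385.

n = 385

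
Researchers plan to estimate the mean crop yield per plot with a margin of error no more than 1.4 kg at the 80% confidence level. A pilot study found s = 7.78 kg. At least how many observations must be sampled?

For a mean, the margin of error is E = z·σ/√n, so n = (zσ/E)².
At 80% confidence, z = 1.282.
n = (1.282 × 7.78 / 1.4)² = 50.76
Round up: n = 51.

51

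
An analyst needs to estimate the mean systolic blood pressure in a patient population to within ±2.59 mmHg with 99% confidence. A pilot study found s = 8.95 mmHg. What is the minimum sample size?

For a mean, the margin of error is E = z·σ/√n, so n = (zσ/E)².
At 99% confidence, z = 2.576.
n = (2.576 × 8.95 / 2.59)² = 79.24
Round up: n = 80.

80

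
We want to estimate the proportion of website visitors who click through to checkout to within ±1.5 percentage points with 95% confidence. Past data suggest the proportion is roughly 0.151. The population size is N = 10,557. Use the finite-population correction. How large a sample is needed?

For a proportion with margin E = 0.015 at 95% confidence, z = 1.960.
n = p̂(1−p̂)(z/E)² = 0.151 × 0.849 × (1.960/0.015)² = 2188.84 — call this n₀.
Finite-population correction with N = 10,557: n = n₀ / (1 + (n₀−1)/N) = 2188.84 / 1.207 = 1813.45
Round up: n = 1814.

1814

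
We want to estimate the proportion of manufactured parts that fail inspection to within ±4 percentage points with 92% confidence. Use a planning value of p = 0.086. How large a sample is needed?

n = 151

For a proportion with margin E = 0.04 at 92% confidence, z = 1.751.
n = p̂(1−p̂)(z/E)² = 0.086 × 0.914 × (1.751/0.04)² = 150.62
Round up: n = 151.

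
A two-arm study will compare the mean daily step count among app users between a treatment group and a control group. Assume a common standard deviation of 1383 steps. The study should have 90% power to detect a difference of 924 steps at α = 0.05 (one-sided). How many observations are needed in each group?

39 per group

For two equal groups, n per group = 2·((z_α + z_β)·σ/δ)².
z_α = 1.645; z_β = 1.282 (power 90%).
n = 2 × (2.927 × 1383 / 924)² = 2 × 19.19 = 38.38
Round up: n = 39 per group.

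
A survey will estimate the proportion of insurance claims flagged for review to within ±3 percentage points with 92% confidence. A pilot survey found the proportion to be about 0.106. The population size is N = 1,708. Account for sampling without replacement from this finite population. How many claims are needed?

272

For a proportion with margin E = 0.03 at 92% confidence, z = 1.751.
n = p̂(1−p̂)(z/E)² = 0.106 × 0.894 × (1.751/0.03)² = 322.83 — call this n₀.
Finite-population correction with N = 1,708: n = n₀ / (1 + (n₀−1)/N) = 322.83 / 1.188 = 271.74
Round up: n = 272.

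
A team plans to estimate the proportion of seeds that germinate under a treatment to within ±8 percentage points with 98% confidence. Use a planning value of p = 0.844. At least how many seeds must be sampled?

112

For a proportion with margin E = 0.08 at 98% confidence, z = 2.326.
n = p̂(1−p̂)(z/E)² = 0.844 × 0.156 × (2.326/0.08)² = 111.30
Round up: n = 112.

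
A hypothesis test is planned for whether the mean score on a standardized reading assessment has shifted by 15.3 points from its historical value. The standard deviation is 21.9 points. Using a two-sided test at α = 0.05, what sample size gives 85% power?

For a one-sample z-test, n = ((z_{α/2} + z_β)·σ/δ)².
z_{α/2} = 1.960 (two-sided α = 0.05); z_β = 1.036 (power 85% → β = 0.15).
n = (2.996 × 21.9 / 15.3)² = 18.39
Round up: n = 19.

19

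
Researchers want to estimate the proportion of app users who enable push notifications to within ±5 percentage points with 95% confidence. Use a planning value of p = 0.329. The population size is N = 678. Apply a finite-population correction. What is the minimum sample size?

For a proportion with margin E = 0.05 at 95% confidence, z = 1.960.
n = p̂(1−p̂)(z/E)² = 0.329 × 0.671 × (1.960/0.05)² = 339.23 — call this n₀.
Finite-population correction with N = 678: n = n₀ / (1 + (n₀−1)/N) = 339.23 / 1.499 = 226.30
Round up: n = 227.

227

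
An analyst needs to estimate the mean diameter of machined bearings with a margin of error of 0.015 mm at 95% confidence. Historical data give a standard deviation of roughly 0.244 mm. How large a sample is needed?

1017

For a mean, the margin of error is E = z·σ/√n, so n = (zσ/E)².
At 95% confidence, z = 1.960.
n = (1.960 × 0.244 / 0.015)² = 1016.50
Round up: n = 1017.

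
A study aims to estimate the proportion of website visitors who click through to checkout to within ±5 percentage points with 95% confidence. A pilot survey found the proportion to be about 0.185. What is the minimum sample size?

For a proportion with margin E = 0.05 at 95% confidence, z = 1.960.
n = p̂(1−p̂)(z/E)² = 0.185 × 0.815 × (1.960/0.05)² = 231.69
Round up: n = 232.

n = 232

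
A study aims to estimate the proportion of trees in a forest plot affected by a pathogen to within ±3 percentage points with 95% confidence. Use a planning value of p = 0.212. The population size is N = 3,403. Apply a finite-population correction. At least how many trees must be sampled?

n = 590

For a proportion with margin E = 0.03 at 95% confidence, z = 1.960.
n = p̂(1−p̂)(z/E)² = 0.212 × 0.788 × (1.960/0.03)² = 713.07 — call this n₀.
Finite-population correction with N = 3,403: n = n₀ / (1 + (n₀−1)/N) = 713.07 / 1.209 = 589.80
Round up: n = 590.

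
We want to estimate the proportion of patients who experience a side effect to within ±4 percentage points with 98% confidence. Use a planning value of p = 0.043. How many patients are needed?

For a proportion with margin E = 0.04 at 98% confidence, z = 2.326.
n = p̂(1−p̂)(z/E)² = 0.043 × 0.957 × (2.326/0.04)² = 139.15
Round up: n = 140.

140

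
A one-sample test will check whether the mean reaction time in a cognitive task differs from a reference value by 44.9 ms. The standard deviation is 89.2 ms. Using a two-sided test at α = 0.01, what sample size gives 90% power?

n = 59

For a one-sample z-test, n = ((z_{α/2} + z_β)·σ/δ)².
z_{α/2} = 2.576 (two-sided α = 0.01); z_β = 1.282 (power 90% → β = 0.1).
n = (3.858 × 89.2 / 44.9)² = 58.74
Round up: n = 59.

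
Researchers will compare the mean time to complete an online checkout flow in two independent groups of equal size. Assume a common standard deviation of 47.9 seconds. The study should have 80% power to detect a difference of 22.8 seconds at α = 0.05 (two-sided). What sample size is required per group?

For two equal groups, n per group = 2·((z_{α/2} + z_β)·σ/δ)².
z_{α/2} = 1.960; z_β = 0.842 (power 80%).
n = 2 × (2.802 × 47.9 / 22.8)² = 2 × 34.65 = 69.30
Round up: n = 70 per group.

70 per group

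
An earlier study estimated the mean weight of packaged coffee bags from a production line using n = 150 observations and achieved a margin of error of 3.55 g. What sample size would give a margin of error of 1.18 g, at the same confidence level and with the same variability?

1358

Margin of error scales as 1/√n, so n₂ = n₁·(E₁/E₂)².
n₂ = 150 × (3.55/1.18)² = 150 × 9.051 = 1357.65
Round up: n₂ = 1358.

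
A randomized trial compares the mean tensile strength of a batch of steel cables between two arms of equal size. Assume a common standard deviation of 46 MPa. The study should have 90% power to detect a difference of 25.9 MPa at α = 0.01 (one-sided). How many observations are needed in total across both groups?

For two equal groups, n per group = 2·((z_α + z_β)·σ/δ)².
z_α = 2.326; z_β = 1.282 (power 90%).
n = 2 × (3.608 × 46 / 25.9)² = 2 × 41.06 = 82.12
Round up: n = 83 per group.
Total across both groups: 2 × 83 = 166.

166 total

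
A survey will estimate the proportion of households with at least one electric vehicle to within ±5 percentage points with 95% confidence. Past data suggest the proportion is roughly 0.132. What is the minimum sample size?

177

For a proportion with margin E = 0.05 at 95% confidence, z = 1.960.
n = p̂(1−p̂)(z/E)² = 0.132 × 0.868 × (1.960/0.05)² = 176.06
Round up: n = 177.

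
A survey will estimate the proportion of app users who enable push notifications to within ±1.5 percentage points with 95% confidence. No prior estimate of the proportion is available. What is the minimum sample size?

For a proportion with margin E = 0.015 at 95% confidence, z = 1.960.
With no prior estimate, use p = 0.5, which maximizes p(1−p) at 0.25.
n = 0.25 × (z/E)² = 0.25 × (1.960/0.015)² = 4268.44
Round up: n = 4269.

n = 4269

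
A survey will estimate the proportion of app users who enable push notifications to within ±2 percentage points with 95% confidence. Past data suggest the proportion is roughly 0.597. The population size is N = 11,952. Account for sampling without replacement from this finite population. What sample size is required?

1937

For a proportion with margin E = 0.02 at 95% confidence, z = 1.960.
n = p̂(1−p̂)(z/E)² = 0.597 × 0.403 × (1.960/0.02)² = 2310.64 — call this n₀.
Finite-population correction with N = 11,952: n = n₀ / (1 + (n₀−1)/N) = 2310.64 / 1.193 = 1936.83
Round up: n = 1937.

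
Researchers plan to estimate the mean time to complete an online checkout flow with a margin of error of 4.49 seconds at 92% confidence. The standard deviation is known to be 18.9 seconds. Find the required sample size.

For a mean, the margin of error is E = z·σ/√n, so n = (zσ/E)².
At 92% confidence, z = 1.751.
n = (1.751 × 18.9 / 4.49)² = 54.33
Round up: n = 55.

55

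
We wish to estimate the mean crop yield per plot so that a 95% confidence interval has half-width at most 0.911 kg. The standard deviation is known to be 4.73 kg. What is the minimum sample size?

n = 104

For a mean, the margin of error is E = z·σ/√n, so n = (zσ/E)².
At 95% confidence, z = 1.960.
n = (1.960 × 4.73 / 0.911)² = 103.56
Round up: n = 104.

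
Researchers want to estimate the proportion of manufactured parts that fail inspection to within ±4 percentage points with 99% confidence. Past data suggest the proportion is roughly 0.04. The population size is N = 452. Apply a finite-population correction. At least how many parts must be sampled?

118

For a proportion with margin E = 0.04 at 99% confidence, z = 2.576.
n = p̂(1−p̂)(z/E)² = 0.04 × 0.96 × (2.576/0.04)² = 159.26 — call this n₀.
Finite-population correction with N = 452: n = n₀ / (1 + (n₀−1)/N) = 159.26 / 1.35 = 117.97
Round up: n = 118.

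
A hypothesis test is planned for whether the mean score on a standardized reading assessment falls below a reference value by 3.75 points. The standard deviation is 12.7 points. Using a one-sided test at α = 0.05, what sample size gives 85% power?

For a one-sample z-test, n = ((z_α + z_β)·σ/δ)².
z_α = 1.645 (one-sided α = 0.05); z_β = 1.036 (power 85% → β = 0.15).
n = (2.681 × 12.7 / 3.75)² = 82.44
Round up: n = 83.

83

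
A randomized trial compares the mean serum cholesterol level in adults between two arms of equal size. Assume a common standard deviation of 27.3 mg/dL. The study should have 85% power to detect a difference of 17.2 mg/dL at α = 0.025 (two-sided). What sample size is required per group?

For two equal groups, n per group = 2·((z_{α/2} + z_β)·σ/δ)².
z_{α/2} = 2.241; z_β = 1.036 (power 85%).
n = 2 × (3.277 × 27.3 / 17.2)² = 2 × 27.05 = 54.10
Round up: n = 55 per group.

55 per group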